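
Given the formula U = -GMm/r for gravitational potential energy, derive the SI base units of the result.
Units of each symbol in U = -GMm/r:
  G (gravitational constant): m³/(kg·s²)
  M (mass): kg
  m (mass): kg
  r (distance): m  → in the denominator, contributes 1/m
  The minus sign does not affect the units.

Multiplying the contributions: [m³/(kg·s²)] · [kg] · [kg] · [1/m]
Adding exponents of each base unit: kg: 1, m: 2, s: -2
SI base units of gravitational potential energy: kg·m²/s²

Answer: kg·m²/s²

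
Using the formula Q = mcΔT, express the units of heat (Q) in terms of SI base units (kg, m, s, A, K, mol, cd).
Units of each symbol in Q = mcΔT:
  m (mass): kg
  c (specific heat capacity, in J/(kg·K)): m²/(s²·K)
  ΔT (temperature change): K

Multiplying the contributions: [kg] · [m²/(s²·K)] · [K]
Adding exponents of each base unit: kg: 1, m: 2, s: -2
SI base units of heat: kg·m²/s²

Answer: kg·m²/s²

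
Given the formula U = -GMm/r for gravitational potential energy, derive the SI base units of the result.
Units of each symbol in U = -GMm/r:
  G (gravitational constant): m³/(kg·s²)
  M (mass): kg
  m (mass): kg
  r (distance): m  → in the denominator, contributes 1/m
  The minus sign does not affect the units.

Multiplying the contributions: [m³/(kg·s²)] · [kg] · [kg] · [1/m]
Adding exponents of each base unit: kg: 1, m: 2, s: -2
SI base units of gravitational potential energy: kg·m²/s²

Answer: kg·m²/s²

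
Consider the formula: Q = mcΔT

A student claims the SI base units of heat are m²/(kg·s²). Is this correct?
Units of each symbol in Q = mcΔT:
  m (mass): kg
  c (specific heat capacity, in J/(kg·K)): m²/(s²·K)
  ΔT (temperature change): K

Multiplying the contributions: [kg] · [m²/(s²·K)] · [K]
Adding exponents of each base unit: kg: 1, m: 2, s: -2
SI base units of heat: kg·m²/s²

The claimed units m²/(kg·s²) (exponents kg: -1, m: 2, s: -2) do not match the derived units kg·m²/s² (exponents kg: 1, m: 2, s: -2), so the claim is incorrect.

Answer: No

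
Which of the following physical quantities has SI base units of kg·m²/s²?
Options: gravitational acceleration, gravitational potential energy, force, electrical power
Checking the SI base units of each option:
  gravitational acceleration (g = GM/r²): m/s²  ✗
  gravitational potential energy (U = -GMm/r): kg·m²/s²  ✓ matches
  force (F = ma): kg·m/s²  ✗
  electrical power (P = IV): kg·m²/s³  ✗

Only gravitational potential energy has units kg·m²/s².

Answer: gravitational potential energy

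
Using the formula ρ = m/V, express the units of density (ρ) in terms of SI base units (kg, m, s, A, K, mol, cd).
Units of each symbol in ρ = m/V:
  m (mass): kg
  V (volume): m³  → in the denominator, contributes 1/m³

Multiplying the contributions: [kg] · [1/m³]
Adding exponents of each base unit: kg: 1, m: -3
SI base units of density: kg/m³

Answer: kg/m³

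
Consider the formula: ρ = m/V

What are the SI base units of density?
Units of each symbol in ρ = m/V:
  m (mass): kg
  V (volume): m³  → in the denominator, contributes 1/m³

Multiplying the contributions: [kg] · [1/m³]
Adding exponents of each base unit: kg: 1, m: -3
SI base units of density: kg/m³

Answer: kg/m³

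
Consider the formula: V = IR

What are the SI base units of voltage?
Units of each symbol in V = IR:
  I (current): A
  R (resistance, in ohms): kg·m²/(s³·A²)

Multiplying the contributions: [A] · [kg·m²/(s³·A²)]
Adding exponents of each base unit: kg: 1, m: 2, s: -3, A: -1
SI base units of voltage: kg·m²/(s³·A)

Answer: kg·m²/(s³·A)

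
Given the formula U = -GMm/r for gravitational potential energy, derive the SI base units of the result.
Units of each symbol in U = -GMm/r:
  G (gravitational constant): m³/(kg·s²)
  M (mass): kg
  m (mass): kg
  r (distance): m  → in the denominator, contributes 1/m
  The minus sign does not affect the units.

Multiplying the contributions: [m³/(kg·s²)] · [kg] · [kg] · [1/m]
Adding exponents of each base unit: kg: 1, m: 2, s: -2
SI base units of gravitational potential energy: kg·m²/s²

Answer: kg·m²/s²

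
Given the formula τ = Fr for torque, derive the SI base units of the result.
Units of each symbol in τ = Fr:
  F (force): kg·m/s²
  r (lever arm): m

Multiplying the contributions: [kg·m/s²] · [m]
Adding exponents of each base unit: kg: 1, m: 2, s: -2
SI base units of torque: kg·m²/s²

Answer: kg·m²/s²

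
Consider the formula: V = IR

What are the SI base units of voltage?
Units of each symbol in V = IR:
  I (current): A
  R (resistance, in ohms): kg·m²/(s³·A²)

Multiplying the contributions: [A] · [kg·m²/(s³·A²)]
Adding exponents of each base unit: kg: 1, m: 2, s: -3, A: -1
SI base units of voltage: kg·m²/(s³·A)

Answer: kg·m²/(s³·A)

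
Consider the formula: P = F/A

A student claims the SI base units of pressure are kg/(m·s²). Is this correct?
Units of each symbol in P = F/A:
  F (force): kg·m/s²
  A (area): m²  → in the denominator, contributes 1/m²

Multiplying the contributions: [kg·m/s²] · [1/m²]
Adding exponents of each base unit: kg: 1, m: -1, s: -2
SI base units of pressure: kg/(m·s²)

The claimed units kg/(m·s²) match the derived units, so the claim is correct.

Answer: Yes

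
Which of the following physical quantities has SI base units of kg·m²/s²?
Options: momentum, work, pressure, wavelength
Checking the SI base units of each option:
  momentum (p = mv): kg·m/s  ✗
  work (W = Fd): kg·m²/s²  ✓ matches
  pressure (P = F/A): kg/(m·s²)  ✗
  wavelength (λ = v/f): m  ✗

Only work has units kg·m²/s².

Answer: work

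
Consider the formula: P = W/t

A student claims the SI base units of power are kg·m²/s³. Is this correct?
Units of each symbol in P = W/t:
  W (work): kg·m²/s²
  t (time): s  → in the denominator, contributes 1/s

Multiplying the contributions: [kg·m²/s²] · [1/s]
Adding exponents of each base unit: kg: 1, m: 2, s: -3
SI base units of power: kg·m²/s³

The claimed units kg·m²/s³ match the derived units, so the claim is correct.

Answer: Yes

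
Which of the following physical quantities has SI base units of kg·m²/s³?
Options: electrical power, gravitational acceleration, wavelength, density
Checking the SI base units of each option:
  electrical power (P = IV): kg·m²/s³  ✓ matches
  gravitational acceleration (g = GM/r²): m/s²  ✗
  wavelength (λ = v/f): m  ✗
  density (ρ = m/V): kg/m³  ✗

Only electrical power has units kg·m²/s³.

Answer: electrical power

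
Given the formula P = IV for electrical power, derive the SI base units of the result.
Units of each symbol in P = IV:
  I (current): A
  V (voltage, in volts): kg·m²/(s³·A)

Multiplying the contributions: [A] · [kg·m²/(s³·A)]
Adding exponents of each base unit: kg: 1, m: 2, s: -3
SI base units of electrical power: kg·m²/s³

Answer: kg·m²/s³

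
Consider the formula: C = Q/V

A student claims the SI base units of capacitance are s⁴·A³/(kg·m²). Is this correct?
Units of each symbol in C = Q/V:
  Q (charge, in coulombs): s·A
  V (voltage, in volts): kg·m²/(s³·A)  → in the denominator, contributes s³·A/(kg·m²)

Multiplying the contributions: [s·A] · [s³·A/(kg·m²)]
Adding exponents of each base unit: kg: -1, m: -2, s: 4, A: 2
SI base units of capacitance: s⁴·A²/(kg·m²)

The claimed units s⁴·A³/(kg·m²) (exponents kg: -1, m: -2, s: 4, A: 3) do not match the derived units s⁴·A²/(kg·m²) (exponents kg: -1, m: -2, s: 4, A: 2), so the claim is incorrect.

Answer: No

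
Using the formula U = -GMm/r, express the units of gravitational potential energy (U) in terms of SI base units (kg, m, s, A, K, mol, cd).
Units of each symbol in U = -GMm/r:
  G (gravitational constant): m³/(kg·s²)
  M (mass): kg
  m (mass): kg
  r (distance): m  → in the denominator, contributes 1/m
  The minus sign does not affect the units.

Multiplying the contributions: [m³/(kg·s²)] · [kg] · [kg] · [1/m]
Adding exponents of each base unit: kg: 1, m: 2, s: -2
SI base units of gravitational potential energy: kg·m²/s²

Answer: kg·m²/s²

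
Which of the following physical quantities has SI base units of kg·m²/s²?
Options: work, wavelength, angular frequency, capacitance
Checking the SI base units of each option:
  work (W = Fd): kg·m²/s²  ✓ matches
  wavelength (λ = v/f): m  ✗
  angular frequency (ω = 2πf): 1/s  ✗
  capacitance (C = Q/V): s⁴·A²/(kg·m²)  ✗

Only work has units kg·m²/s².

Answer: work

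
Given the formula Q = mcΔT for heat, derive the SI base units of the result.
Units of each symbol in Q = mcΔT:
  m (mass): kg
  c (specific heat capacity, in J/(kg·K)): m²/(s²·K)
  ΔT (temperature change): K

Multiplying the contributions: [kg] · [m²/(s²·K)] · [K]
Adding exponents of each base unit: kg: 1, m: 2, s: -2
SI base units of heat: kg·m²/s²

Answer: kg·m²/s²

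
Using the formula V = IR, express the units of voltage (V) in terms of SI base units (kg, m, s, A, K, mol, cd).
Units of each symbol in V = IR:
  I (current): A
  R (resistance, in ohms): kg·m²/(s³·A²)

Multiplying the contributions: [A] · [kg·m²/(s³·A²)]
Adding exponents of each base unit: kg: 1, m: 2, s: -3, A: -1
SI base units of voltage: kg·m²/(s³·A)

Answer: kg·m²/(s³·A)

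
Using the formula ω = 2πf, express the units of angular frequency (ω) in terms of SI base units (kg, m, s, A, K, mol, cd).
Units of each symbol in ω = 2πf:
  f (frequency): 1/s
  The factor 2π is dimensionless.

Multiplying the contributions: [1/s]
Adding exponents of each base unit: s: -1
SI base units of angular frequency: 1/s

Answer: 1/s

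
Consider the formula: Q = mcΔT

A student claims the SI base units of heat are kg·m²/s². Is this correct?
Units of each symbol in Q = mcΔT:
  m (mass): kg
  c (specific heat capacity, in J/(kg·K)): m²/(s²·K)
  ΔT (temperature change): K

Multiplying the contributions: [kg] · [m²/(s²·K)] · [K]
Adding exponents of each base unit: kg: 1, m: 2, s: -2
SI base units of heat: kg·m²/s²

The claimed units kg·m²/s² match the derived units, so the claim is correct.

Answer: Yes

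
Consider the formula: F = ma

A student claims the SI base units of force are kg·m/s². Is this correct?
Units of each symbol in F = ma:
  m (mass): kg
  a (acceleration): m/s²

Multiplying the contributions: [kg] · [m/s²]
Adding exponents of each base unit: kg: 1, m: 1, s: -2
SI base units of force: kg·m/s²

The claimed units kg·m/s² match the derived units, so the claim is correct.

Answer: Yes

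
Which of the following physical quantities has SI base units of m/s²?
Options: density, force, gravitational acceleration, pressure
Checking the SI base units of each option:
  density (ρ = m/V): kg/m³  ✗
  force (F = ma): kg·m/s²  ✗
  gravitational acceleration (g = GM/r²): m/s²  ✓ matches
  pressure (P = F/A): kg/(m·s²)  ✗

Only gravitational acceleration has units m/s².

Answer: gravitational acceleration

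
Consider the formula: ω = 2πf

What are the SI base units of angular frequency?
Units of each symbol in ω = 2πf:
  f (frequency): 1/s
  The factor 2π is dimensionless.

Multiplying the contributions: [1/s]
Adding exponents of each base unit: s: -1
SI base units of angular frequency: 1/s

Answer: 1/s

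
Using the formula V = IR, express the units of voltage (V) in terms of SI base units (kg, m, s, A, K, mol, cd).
Units of each symbol in V = IR:
  I (current): A
  R (resistance, in ohms): kg·m²/(s³·A²)

Multiplying the contributions: [A] · [kg·m²/(s³·A²)]
Adding exponents of each base unit: kg: 1, m: 2, s: -3, A: -1
SI base units of voltage: kg·m²/(s³·A)

Answer: kg·m²/(s³·A)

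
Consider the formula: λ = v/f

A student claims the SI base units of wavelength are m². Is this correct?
Units of each symbol in λ = v/f:
  v (wave speed): m/s
  f (frequency): 1/s  → in the denominator, contributes s

Multiplying the contributions: [m/s] · [s]
Adding exponents of each base unit: m: 1
SI base units of wavelength: m

The claimed units m² (exponents m: 2) do not match the derived units m (exponents m: 1), so the claim is incorrect.

Answer: No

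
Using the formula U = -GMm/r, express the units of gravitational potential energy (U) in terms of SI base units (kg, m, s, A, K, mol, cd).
Units of each symbol in U = -GMm/r:
  G (gravitational constant): m³/(kg·s²)
  M (mass): kg
  m (mass): kg
  r (distance): m  → in the denominator, contributes 1/m
  The minus sign does not affect the units.

Multiplying the contributions: [m³/(kg·s²)] · [kg] · [kg] · [1/m]
Adding exponents of each base unit: kg: 1, m: 2, s: -2
SI base units of gravitational potential energy: kg·m²/s²

Answer: kg·m²/s²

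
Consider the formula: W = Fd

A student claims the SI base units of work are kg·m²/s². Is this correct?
Units of each symbol in W = Fd:
  F (force): kg·m/s²
  d (displacement): m

Multiplying the contributions: [kg·m/s²] · [m]
Adding exponents of each base unit: kg: 1, m: 2, s: -2
SI base units of work: kg·m²/s²

The claimed units kg·m²/s² match the derived units, so the claim is correct.

Answer: Yes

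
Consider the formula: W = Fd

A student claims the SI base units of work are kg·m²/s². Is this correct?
Units of each symbol in W = Fd:
  F (force): kg·m/s²
  d (displacement): m

Multiplying the contributions: [kg·m/s²] · [m]
Adding exponents of each base unit: kg: 1, m: 2, s: -2
SI base units of work: kg·m²/s²

The claimed units kg·m²/s² match the derived units, so the claim is correct.

Answer: Yes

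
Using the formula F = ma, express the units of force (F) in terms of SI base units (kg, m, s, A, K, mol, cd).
Units of each symbol in F = ma:
  m (mass): kg
  a (acceleration): m/s²

Multiplying the contributions: [kg] · [m/s²]
Adding exponents of each base unit: kg: 1, m: 1, s: -2
SI base units of force: kg·m/s²

Answer: kg·m/s²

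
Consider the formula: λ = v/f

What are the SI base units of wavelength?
Units of each symbol in λ = v/f:
  v (wave speed): m/s
  f (frequency): 1/s  → in the denominator, contributes s

Multiplying the contributions: [m/s] · [s]
Adding exponents of each base unit: m: 1
SI base units of wavelength: m

Answer: m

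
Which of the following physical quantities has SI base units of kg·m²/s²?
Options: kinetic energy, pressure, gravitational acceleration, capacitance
Checking the SI base units of each option:
  kinetic energy (E = ½mv²): kg·m²/s²  ✓ matches
  pressure (P = F/A): kg/(m·s²)  ✗
  gravitational acceleration (g = GM/r²): m/s²  ✗
  capacitance (C = Q/V): s⁴·A²/(kg·m²)  ✗

Only kinetic energy has units kg·m²/s².

Answer: kinetic energy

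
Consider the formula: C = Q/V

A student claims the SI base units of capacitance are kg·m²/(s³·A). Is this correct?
Units of each symbol in C = Q/V:
  Q (charge, in coulombs): s·A
  V (voltage, in volts): kg·m²/(s³·A)  → in the denominator, contributes s³·A/(kg·m²)

Multiplying the contributions: [s·A] · [s³·A/(kg·m²)]
Adding exponents of each base unit: kg: -1, m: -2, s: 4, A: 2
SI base units of capacitance: s⁴·A²/(kg·m²)

The claimed units kg·m²/(s³·A) (exponents kg: 1, m: 2, s: -3, A: -1) do not match the derived units s⁴·A²/(kg·m²) (exponents kg: -1, m: -2, s: 4, A: 2), so the claim is incorrect.

Answer: No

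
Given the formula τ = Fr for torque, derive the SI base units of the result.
Units of each symbol in τ = Fr:
  F (force): kg·m/s²
  r (lever arm): m

Multiplying the contributions: [kg·m/s²] · [m]
Adding exponents of each base unit: kg: 1, m: 2, s: -2
SI base units of torque: kg·m²/s²

Answer: kg·m²/s²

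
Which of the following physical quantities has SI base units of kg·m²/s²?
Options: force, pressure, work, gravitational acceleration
Checking the SI base units of each option:
  force (F = ma): kg·m/s²  ✗
  pressure (P = F/A): kg/(m·s²)  ✗
  work (W = Fd): kg·m²/s²  ✓ matches
  gravitational acceleration (g = GM/r²): m/s²  ✗

Only work has units kg·m²/s².

Answer: work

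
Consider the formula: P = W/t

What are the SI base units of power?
Units of each symbol in P = W/t:
  W (work): kg·m²/s²
  t (time): s  → in the denominator, contributes 1/s

Multiplying the contributions: [kg·m²/s²] · [1/s]
Adding exponents of each base unit: kg: 1, m: 2, s: -3
SI base units of power: kg·m²/s³

Answer: kg·m²/s³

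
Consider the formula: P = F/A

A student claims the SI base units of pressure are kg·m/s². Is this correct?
Units of each symbol in P = F/A:
  F (force): kg·m/s²
  A (area): m²  → in the denominator, contributes 1/m²

Multiplying the contributions: [kg·m/s²] · [1/m²]
Adding exponents of each base unit: kg: 1, m: -1, s: -2
SI base units of pressure: kg/(m·s²)

The claimed units kg·m/s² (exponents kg: 1, m: 1, s: -2) do not match the derived units kg/(m·s²) (exponents kg: 1, m: -1, s: -2), so the claim is incorrect.

Answer: No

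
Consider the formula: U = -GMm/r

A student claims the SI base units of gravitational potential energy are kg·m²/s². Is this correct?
Units of each symbol in U = -GMm/r:
  G (gravitational constant): m³/(kg·s²)
  M (mass): kg
  m (mass): kg
  r (distance): m  → in the denominator, contributes 1/m
  The minus sign does not affect the units.

Multiplying the contributions: [m³/(kg·s²)] · [kg] · [kg] · [1/m]
Adding exponents of each base unit: kg: 1, m: 2, s: -2
SI base units of gravitational potential energy: kg·m²/s²

The claimed units kg·m²/s² match the derived units, so the claim is correct.

Answer: Yes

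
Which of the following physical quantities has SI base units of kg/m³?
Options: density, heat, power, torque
Checking the SI base units of each option:
  density (ρ = m/V): kg/m³  ✓ matches
  heat (Q = mcΔT): kg·m²/s²  ✗
  power (P = W/t): kg·m²/s³  ✗
  torque (τ = Fr): kg·m²/s²  ✗

Only density has units kg/m³.

Answer: density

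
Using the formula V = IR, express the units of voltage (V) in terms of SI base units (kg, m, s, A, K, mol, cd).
Units of each symbol in V = IR:
  I (current): A
  R (resistance, in ohms): kg·m²/(s³·A²)

Multiplying the contributions: [A] · [kg·m²/(s³·A²)]
Adding exponents of each base unit: kg: 1, m: 2, s: -3, A: -1
SI base units of voltage: kg·m²/(s³·A)

Answer: kg·m²/(s³·A)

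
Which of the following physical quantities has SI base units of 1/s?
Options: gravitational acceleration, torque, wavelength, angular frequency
Checking the SI base units of each option:
  gravitational acceleration (g = GM/r²): m/s²  ✗
  torque (τ = Fr): kg·m²/s²  ✗
  wavelength (λ = v/f): m  ✗
  angular frequency (ω = 2πf): 1/s  ✓ matches

Only angular frequency has units 1/s.

Answer: angular frequency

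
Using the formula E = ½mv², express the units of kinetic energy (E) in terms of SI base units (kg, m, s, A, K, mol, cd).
Units of each symbol in E = ½mv²:
  m (mass): kg
  v (speed): m/s  → to the power 2, contributes m²/s²
  The factor ½ is dimensionless.

Multiplying the contributions: [kg] · [m²/s²]
Adding exponents of each base unit: kg: 1, m: 2, s: -2
SI base units of kinetic energy: kg·m²/s²

Answer: kg·m²/s²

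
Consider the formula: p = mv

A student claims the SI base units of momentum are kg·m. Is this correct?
Units of each symbol in p = mv:
  m (mass): kg
  v (velocity): m/s

Multiplying the contributions: [kg] · [m/s]
Adding exponents of each base unit: kg: 1, m: 1, s: -1
SI base units of momentum: kg·m/s

The claimed units kg·m (exponents kg: 1, m: 1) do not match the derived units kg·m/s (exponents kg: 1, m: 1, s: -1), so the claim is incorrect.

Answer: No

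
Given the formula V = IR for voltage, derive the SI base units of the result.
Units of each symbol in V = IR:
  I (current): A
  R (resistance, in ohms): kg·m²/(s³·A²)

Multiplying the contributions: [A] · [kg·m²/(s³·A²)]
Adding exponents of each base unit: kg: 1, m: 2, s: -3, A: -1
SI base units of voltage: kg·m²/(s³·A)

Answer: kg·m²/(s³·A)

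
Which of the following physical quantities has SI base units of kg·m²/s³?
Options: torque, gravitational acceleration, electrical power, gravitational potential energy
Checking the SI base units of each option:
  torque (τ = Fr): kg·m²/s²  ✗
  gravitational acceleration (g = GM/r²): m/s²  ✗
  electrical power (P = IV): kg·m²/s³  ✓ matches
  gravitational potential energy (U = -GMm/r): kg·m²/s²  ✗

Only electrical power has units kg·m²/s³.

Answer: electrical power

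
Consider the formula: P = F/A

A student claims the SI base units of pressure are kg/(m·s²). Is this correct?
Units of each symbol in P = F/A:
  F (force): kg·m/s²
  A (area): m²  → in the denominator, contributes 1/m²

Multiplying the contributions: [kg·m/s²] · [1/m²]
Adding exponents of each base unit: kg: 1, m: -1, s: -2
SI base units of pressure: kg/(m·s²)

The claimed units kg/(m·s²) match the derived units, so the claim is correct.

Answer: Yes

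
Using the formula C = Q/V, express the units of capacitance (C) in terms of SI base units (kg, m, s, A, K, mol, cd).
Units of each symbol in C = Q/V:
  Q (charge, in coulombs): s·A
  V (voltage, in volts): kg·m²/(s³·A)  → in the denominator, contributes s³·A/(kg·m²)

Multiplying the contributions: [s·A] · [s³·A/(kg·m²)]
Adding exponents of each base unit: kg: -1, m: -2, s: 4, A: 2
SI base units of capacitance: s⁴·A²/(kg·m²)

Answer: s⁴·A²/(kg·m²)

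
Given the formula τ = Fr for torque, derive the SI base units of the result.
Units of each symbol in τ = Fr:
  F (force): kg·m/s²
  r (lever arm): m

Multiplying the contributions: [kg·m/s²] · [m]
Adding exponents of each base unit: kg: 1, m: 2, s: -2
SI base units of torque: kg·m²/s²

Answer: kg·m²/s²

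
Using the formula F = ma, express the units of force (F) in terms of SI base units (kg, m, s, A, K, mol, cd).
Units of each symbol in F = ma:
  m (mass): kg
  a (acceleration): m/s²

Multiplying the contributions: [kg] · [m/s²]
Adding exponents of each base unit: kg: 1, m: 1, s: -2
SI base units of force: kg·m/s²

Answer: kg·m/s²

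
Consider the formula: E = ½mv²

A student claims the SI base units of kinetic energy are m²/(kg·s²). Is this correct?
Units of each symbol in E = ½mv²:
  m (mass): kg
  v (speed): m/s  → to the power 2, contributes m²/s²
  The factor ½ is dimensionless.

Multiplying the contributions: [kg] · [m²/s²]
Adding exponents of each base unit: kg: 1, m: 2, s: -2
SI base units of kinetic energy: kg·m²/s²

The claimed units m²/(kg·s²) (exponents kg: -1, m: 2, s: -2) do not match the derived units kg·m²/s² (exponents kg: 1, m: 2, s: -2), so the claim is incorrect.

Answer: No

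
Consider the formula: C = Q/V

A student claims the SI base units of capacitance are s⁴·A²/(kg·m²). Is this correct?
Units of each symbol in C = Q/V:
  Q (charge, in coulombs): s·A
  V (voltage, in volts): kg·m²/(s³·A)  → in the denominator, contributes s³·A/(kg·m²)

Multiplying the contributions: [s·A] · [s³·A/(kg·m²)]
Adding exponents of each base unit: kg: -1, m: -2, s: 4, A: 2
SI base units of capacitance: s⁴·A²/(kg·m²)

The claimed units s⁴·A²/(kg·m²) match the derived units, so the claim is correct.

Answer: Yes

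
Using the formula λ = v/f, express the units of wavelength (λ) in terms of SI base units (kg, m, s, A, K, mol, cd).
Units of each symbol in λ = v/f:
  v (wave speed): m/s
  f (frequency): 1/s  → in the denominator, contributes s

Multiplying the contributions: [m/s] · [s]
Adding exponents of each base unit: m: 1
SI base units of wavelength: m

Answer: m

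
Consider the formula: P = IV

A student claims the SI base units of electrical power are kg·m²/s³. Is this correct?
Units of each symbol in P = IV:
  I (current): A
  V (voltage, in volts): kg·m²/(s³·A)

Multiplying the contributions: [A] · [kg·m²/(s³·A)]
Adding exponents of each base unit: kg: 1, m: 2, s: -3
SI base units of electrical power: kg·m²/s³

The claimed units kg·m²/s³ match the derived units, so the claim is correct.

Answer: Yes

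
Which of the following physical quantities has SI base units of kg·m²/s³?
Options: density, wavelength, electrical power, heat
Checking the SI base units of each option:
  density (ρ = m/V): kg/m³  ✗
  wavelength (λ = v/f): m  ✗
  electrical power (P = IV): kg·m²/s³  ✓ matches
  heat (Q = mcΔT): kg·m²/s²  ✗

Only electrical power has units kg·m²/s³.

Answer: electrical power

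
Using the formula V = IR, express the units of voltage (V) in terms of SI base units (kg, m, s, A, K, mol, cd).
Units of each symbol in V = IR:
  I (current): A
  R (resistance, in ohms): kg·m²/(s³·A²)

Multiplying the contributions: [A] · [kg·m²/(s³·A²)]
Adding exponents of each base unit: kg: 1, m: 2, s: -3, A: -1
SI base units of voltage: kg·m²/(s³·A)

Answer: kg·m²/(s³·A)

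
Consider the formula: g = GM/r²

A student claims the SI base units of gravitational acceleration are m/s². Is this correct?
Units of each symbol in g = GM/r²:
  G (gravitational constant): m³/(kg·s²)
  M (mass): kg
  r (distance): m  → to the power 2 in the denominator, contributes 1/m²

Multiplying the contributions: [m³/(kg·s²)] · [kg] · [1/m²]
Adding exponents of each base unit: m: 1, s: -2
SI base units of gravitational acceleration: m/s²

The claimed units m/s² match the derived units, so the claim is correct.

Answer: Yes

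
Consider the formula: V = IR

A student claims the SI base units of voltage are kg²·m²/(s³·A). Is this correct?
Units of each symbol in V = IR:
  I (current): A
  R (resistance, in ohms): kg·m²/(s³·A²)

Multiplying the contributions: [A] · [kg·m²/(s³·A²)]
Adding exponents of each base unit: kg: 1, m: 2, s: -3, A: -1
SI base units of voltage: kg·m²/(s³·A)

The claimed units kg²·m²/(s³·A) (exponents kg: 2, m: 2, s: -3, A: -1) do not match the derived units kg·m²/(s³·A) (exponents kg: 1, m: 2, s: -3, A: -1), so the claim is incorrect.

Answer: No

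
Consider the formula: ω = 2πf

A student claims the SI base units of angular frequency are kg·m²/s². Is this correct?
Units of each symbol in ω = 2πf:
  f (frequency): 1/s
  The factor 2π is dimensionless.

Multiplying the contributions: [1/s]
Adding exponents of each base unit: s: -1
SI base units of angular frequency: 1/s

The claimed units kg·m²/s² (exponents kg: 1, m: 2, s: -2) do not match the derived units 1/s (exponents s: -1), so the claim is incorrect.

Answer: No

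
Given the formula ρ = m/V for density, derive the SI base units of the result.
Units of each symbol in ρ = m/V:
  m (mass): kg
  V (volume): m³  → in the denominator, contributes 1/m³

Multiplying the contributions: [kg] · [1/m³]
Adding exponents of each base unit: kg: 1, m: -3
SI base units of density: kg/m³

Answer: kg/m³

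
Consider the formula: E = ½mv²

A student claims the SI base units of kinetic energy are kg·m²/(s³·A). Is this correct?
Units of each symbol in E = ½mv²:
  m (mass): kg
  v (speed): m/s  → to the power 2, contributes m²/s²
  The factor ½ is dimensionless.

Multiplying the contributions: [kg] · [m²/s²]
Adding exponents of each base unit: kg: 1, m: 2, s: -2
SI base units of kinetic energy: kg·m²/s²

The claimed units kg·m²/(s³·A) (exponents kg: 1, m: 2, s: -3, A: -1) do not match the derived units kg·m²/s² (exponents kg: 1, m: 2, s: -2), so the claim is incorrect.

Answer: No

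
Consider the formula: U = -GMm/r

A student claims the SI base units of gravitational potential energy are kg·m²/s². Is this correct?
Units of each symbol in U = -GMm/r:
  G (gravitational constant): m³/(kg·s²)
  M (mass): kg
  m (mass): kg
  r (distance): m  → in the denominator, contributes 1/m
  The minus sign does not affect the units.

Multiplying the contributions: [m³/(kg·s²)] · [kg] · [kg] · [1/m]
Adding exponents of each base unit: kg: 1, m: 2, s: -2
SI base units of gravitational potential energy: kg·m²/s²

The claimed units kg·m²/s² match the derived units, so the claim is correct.

Answer: Yes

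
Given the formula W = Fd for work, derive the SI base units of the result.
Units of each symbol in W = Fd:
  F (force): kg·m/s²
  d (displacement): m

Multiplying the contributions: [kg·m/s²] · [m]
Adding exponents of each base unit: kg: 1, m: 2, s: -2
SI base units of work: kg·m²/s²

Answer: kg·m²/s²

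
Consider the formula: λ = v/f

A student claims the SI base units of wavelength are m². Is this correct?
Units of each symbol in λ = v/f:
  v (wave speed): m/s
  f (frequency): 1/s  → in the denominator, contributes s

Multiplying the contributions: [m/s] · [s]
Adding exponents of each base unit: m: 1
SI base units of wavelength: m

The claimed units m² (exponents m: 2) do not match the derived units m (exponents m: 1), so the claim is incorrect.

Answer: No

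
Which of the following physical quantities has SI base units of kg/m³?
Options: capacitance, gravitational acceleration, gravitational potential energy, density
Checking the SI base units of each option:
  capacitance (C = Q/V): s⁴·A²/(kg·m²)  ✗
  gravitational acceleration (g = GM/r²): m/s²  ✗
  gravitational potential energy (U = -GMm/r): kg·m²/s²  ✗
  density (ρ = m/V): kg/m³  ✓ matches

Only density has units kg/m³.

Answer: density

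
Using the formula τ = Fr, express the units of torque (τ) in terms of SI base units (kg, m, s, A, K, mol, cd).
Units of each symbol in τ = Fr:
  F (force): kg·m/s²
  r (lever arm): m

Multiplying the contributions: [kg·m/s²] · [m]
Adding exponents of each base unit: kg: 1, m: 2, s: -2
SI base units of torque: kg·m²/s²

Answer: kg·m²/s²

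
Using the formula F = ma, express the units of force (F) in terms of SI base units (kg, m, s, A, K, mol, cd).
Units of each symbol in F = ma:
  m (mass): kg
  a (acceleration): m/s²

Multiplying the contributions: [kg] · [m/s²]
Adding exponents of each base unit: kg: 1, m: 1, s: -2
SI base units of force: kg·m/s²

Answer: kg·m/s²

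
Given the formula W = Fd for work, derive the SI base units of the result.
Units of each symbol in W = Fd:
  F (force): kg·m/s²
  d (displacement): m

Multiplying the contributions: [kg·m/s²] · [m]
Adding exponents of each base unit: kg: 1, m: 2, s: -2
SI base units of work: kg·m²/s²

Answer: kg·m²/s²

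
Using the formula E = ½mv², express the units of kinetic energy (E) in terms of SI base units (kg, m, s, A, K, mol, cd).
Units of each symbol in E = ½mv²:
  m (mass): kg
  v (speed): m/s  → to the power 2, contributes m²/s²
  The factor ½ is dimensionless.

Multiplying the contributions: [kg] · [m²/s²]
Adding exponents of each base unit: kg: 1, m: 2, s: -2
SI base units of kinetic energy: kg·m²/s²

Answer: kg·m²/s²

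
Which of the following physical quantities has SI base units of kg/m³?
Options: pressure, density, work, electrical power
Checking the SI base units of each option:
  pressure (P = F/A): kg/(m·s²)  ✗
  density (ρ = m/V): kg/m³  ✓ matches
  work (W = Fd): kg·m²/s²  ✗
  electrical power (P = IV): kg·m²/s³  ✗

Only density has units kg/m³.

Answer: density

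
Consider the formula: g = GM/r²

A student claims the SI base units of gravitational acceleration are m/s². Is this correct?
Units of each symbol in g = GM/r²:
  G (gravitational constant): m³/(kg·s²)
  M (mass): kg
  r (distance): m  → to the power 2 in the denominator, contributes 1/m²

Multiplying the contributions: [m³/(kg·s²)] · [kg] · [1/m²]
Adding exponents of each base unit: m: 1, s: -2
SI base units of gravitational acceleration: m/s²

The claimed units m/s² match the derived units, so the claim is correct.

Answer: Yes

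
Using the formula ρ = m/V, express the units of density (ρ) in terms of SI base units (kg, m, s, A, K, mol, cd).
Units of each symbol in ρ = m/V:
  m (mass): kg
  V (volume): m³  → in the denominator, contributes 1/m³

Multiplying the contributions: [kg] · [1/m³]
Adding exponents of each base unit: kg: 1, m: -3
SI base units of density: kg/m³

Answer: kg/m³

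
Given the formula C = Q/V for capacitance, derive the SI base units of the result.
Units of each symbol in C = Q/V:
  Q (charge, in coulombs): s·A
  V (voltage, in volts): kg·m²/(s³·A)  → in the denominator, contributes s³·A/(kg·m²)

Multiplying the contributions: [s·A] · [s³·A/(kg·m²)]
Adding exponents of each base unit: kg: -1, m: -2, s: 4, A: 2
SI base units of capacitance: s⁴·A²/(kg·m²)

Answer: s⁴·A²/(kg·m²)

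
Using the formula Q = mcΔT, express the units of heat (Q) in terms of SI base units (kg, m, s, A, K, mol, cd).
Units of each symbol in Q = mcΔT:
  m (mass): kg
  c (specific heat capacity, in J/(kg·K)): m²/(s²·K)
  ΔT (temperature change): K

Multiplying the contributions: [kg] · [m²/(s²·K)] · [K]
Adding exponents of each base unit: kg: 1, m: 2, s: -2
SI base units of heat: kg·m²/s²

Answer: kg·m²/s²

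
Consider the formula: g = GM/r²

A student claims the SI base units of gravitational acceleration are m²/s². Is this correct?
Units of each symbol in g = GM/r²:
  G (gravitational constant): m³/(kg·s²)
  M (mass): kg
  r (distance): m  → to the power 2 in the denominator, contributes 1/m²

Multiplying the contributions: [m³/(kg·s²)] · [kg] · [1/m²]
Adding exponents of each base unit: m: 1, s: -2
SI base units of gravitational acceleration: m/s²

The claimed units m²/s² (exponents m: 2, s: -2) do not match the derived units m/s² (exponents m: 1, s: -2), so the claim is incorrect.

Answer: No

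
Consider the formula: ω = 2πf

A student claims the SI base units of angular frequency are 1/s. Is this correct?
Units of each symbol in ω = 2πf:
  f (frequency): 1/s
  The factor 2π is dimensionless.

Multiplying the contributions: [1/s]
Adding exponents of each base unit: s: -1
SI base units of angular frequency: 1/s

The claimed units 1/s match the derived units, so the claim is correct.

Answer: Yes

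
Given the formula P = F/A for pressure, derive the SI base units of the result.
Units of each symbol in P = F/A:
  F (force): kg·m/s²
  A (area): m²  → in the denominator, contributes 1/m²

Multiplying the contributions: [kg·m/s²] · [1/m²]
Adding exponents of each base unit: kg: 1, m: -1, s: -2
SI base units of pressure: kg/(m·s²)

Answer: kg/(m·s²)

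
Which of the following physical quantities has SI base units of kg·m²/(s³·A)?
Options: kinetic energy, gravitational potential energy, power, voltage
Checking the SI base units of each option:
  kinetic energy (E = ½mv²): kg·m²/s²  ✗
  gravitational potential energy (U = -GMm/r): kg·m²/s²  ✗
  power (P = W/t): kg·m²/s³  ✗
  voltage (V = IR): kg·m²/(s³·A)  ✓ matches

Only voltage has units kg·m²/(s³·A).

Answer: voltage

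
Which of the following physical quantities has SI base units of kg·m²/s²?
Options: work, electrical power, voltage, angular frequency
Checking the SI base units of each option:
  work (W = Fd): kg·m²/s²  ✓ matches
  electrical power (P = IV): kg·m²/s³  ✗
  voltage (V = IR): kg·m²/(s³·A)  ✗
  angular frequency (ω = 2πf): 1/s  ✗

Only work has units kg·m²/s².

Answer: work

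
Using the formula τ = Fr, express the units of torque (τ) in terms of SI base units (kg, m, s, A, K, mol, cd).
Units of each symbol in τ = Fr:
  F (force): kg·m/s²
  r (lever arm): m

Multiplying the contributions: [kg·m/s²] · [m]
Adding exponents of each base unit: kg: 1, m: 2, s: -2
SI base units of torque: kg·m²/s²

Answer: kg·m²/s²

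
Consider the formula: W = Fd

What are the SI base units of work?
Units of each symbol in W = Fd:
  F (force): kg·m/s²
  d (displacement): m

Multiplying the contributions: [kg·m/s²] · [m]
Adding exponents of each base unit: kg: 1, m: 2, s: -2
SI base units of work: kg·m²/s²

Answer: kg·m²/s²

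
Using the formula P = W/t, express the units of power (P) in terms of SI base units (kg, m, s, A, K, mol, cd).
Units of each symbol in P = W/t:
  W (work): kg·m²/s²
  t (time): s  → in the denominator, contributes 1/s

Multiplying the contributions: [kg·m²/s²] · [1/s]
Adding exponents of each base unit: kg: 1, m: 2, s: -3
SI base units of power: kg·m²/s³

Answer: kg·m²/s³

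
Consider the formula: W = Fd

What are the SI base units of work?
Units of each symbol in W = Fd:
  F (force): kg·m/s²
  d (displacement): m

Multiplying the contributions: [kg·m/s²] · [m]
Adding exponents of each base unit: kg: 1, m: 2, s: -2
SI base units of work: kg·m²/s²

Answer: kg·m²/s²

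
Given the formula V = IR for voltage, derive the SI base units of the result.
Units of each symbol in V = IR:
  I (current): A
  R (resistance, in ohms): kg·m²/(s³·A²)

Multiplying the contributions: [A] · [kg·m²/(s³·A²)]
Adding exponents of each base unit: kg: 1, m: 2, s: -3, A: -1
SI base units of voltage: kg·m²/(s³·A)

Answer: kg·m²/(s³·A)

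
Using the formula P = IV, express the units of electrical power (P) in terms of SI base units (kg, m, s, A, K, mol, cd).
Units of each symbol in P = IV:
  I (current): A
  V (voltage, in volts): kg·m²/(s³·A)

Multiplying the contributions: [A] · [kg·m²/(s³·A)]
Adding exponents of each base unit: kg: 1, m: 2, s: -3
SI base units of electrical power: kg·m²/s³

Answer: kg·m²/s³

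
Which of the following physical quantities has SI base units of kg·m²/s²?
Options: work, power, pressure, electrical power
Checking the SI base units of each option:
  work (W = Fd): kg·m²/s²  ✓ matches
  power (P = W/t): kg·m²/s³  ✗
  pressure (P = F/A): kg/(m·s²)  ✗
  electrical power (P = IV): kg·m²/s³  ✗

Only work has units kg·m²/s².

Answer: work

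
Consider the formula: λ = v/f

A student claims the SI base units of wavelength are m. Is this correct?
Units of each symbol in λ = v/f:
  v (wave speed): m/s
  f (frequency): 1/s  → in the denominator, contributes s

Multiplying the contributions: [m/s] · [s]
Adding exponents of each base unit: m: 1
SI base units of wavelength: m

The claimed units m match the derived units, so the claim is correct.

Answer: Yes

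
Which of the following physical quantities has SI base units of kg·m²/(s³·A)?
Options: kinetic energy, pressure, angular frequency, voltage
Checking the SI base units of each option:
  kinetic energy (E = ½mv²): kg·m²/s²  ✗
  pressure (P = F/A): kg/(m·s²)  ✗
  angular frequency (ω = 2πf): 1/s  ✗
  voltage (V = IR): kg·m²/(s³·A)  ✓ matches

Only voltage has units kg·m²/(s³·A).

Answer: voltage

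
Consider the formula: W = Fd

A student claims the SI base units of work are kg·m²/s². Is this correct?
Units of each symbol in W = Fd:
  F (force): kg·m/s²
  d (displacement): m

Multiplying the contributions: [kg·m/s²] · [m]
Adding exponents of each base unit: kg: 1, m: 2, s: -2
SI base units of work: kg·m²/s²

The claimed units kg·m²/s² match the derived units, so the claim is correct.

Answer: Yes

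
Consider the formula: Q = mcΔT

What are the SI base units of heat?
Units of each symbol in Q = mcΔT:
  m (mass): kg
  c (specific heat capacity, in J/(kg·K)): m²/(s²·K)
  ΔT (temperature change): K

Multiplying the contributions: [kg] · [m²/(s²·K)] · [K]
Adding exponents of each base unit: kg: 1, m: 2, s: -2
SI base units of heat: kg·m²/s²

Answer: kg·m²/s²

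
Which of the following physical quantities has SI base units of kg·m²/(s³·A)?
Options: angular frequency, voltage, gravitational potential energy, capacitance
Checking the SI base units of each option:
  angular frequency (ω = 2πf): 1/s  ✗
  voltage (V = IR): kg·m²/(s³·A)  ✓ matches
  gravitational potential energy (U = -GMm/r): kg·m²/s²  ✗
  capacitance (C = Q/V): s⁴·A²/(kg·m²)  ✗

Only voltage has units kg·m²/(s³·A).

Answer: voltage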